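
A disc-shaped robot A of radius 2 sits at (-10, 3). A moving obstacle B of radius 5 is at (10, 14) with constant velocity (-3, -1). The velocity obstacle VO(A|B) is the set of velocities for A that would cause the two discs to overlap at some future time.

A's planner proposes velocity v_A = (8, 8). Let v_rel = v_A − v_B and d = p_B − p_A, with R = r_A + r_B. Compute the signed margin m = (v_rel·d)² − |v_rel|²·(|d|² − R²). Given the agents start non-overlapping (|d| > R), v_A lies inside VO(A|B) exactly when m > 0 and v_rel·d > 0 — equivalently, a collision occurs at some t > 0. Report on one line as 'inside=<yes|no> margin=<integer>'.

d = (20, 11),  |d|² = 521;  R = 2+5 = 7,  c = 521−7² = 472
v_rel = (11, 9),  |v_rel|² = 202;  v_rel·d = (11)·(20) + (9)·(11) = 319
202·t² − 638·t + 472 = 0  ⇒  m = 319² − 202·472 = 6417
m = 6417 > 0,  v_rel·d = 319 > 0  ⇒  inside

inside=yes margin=6417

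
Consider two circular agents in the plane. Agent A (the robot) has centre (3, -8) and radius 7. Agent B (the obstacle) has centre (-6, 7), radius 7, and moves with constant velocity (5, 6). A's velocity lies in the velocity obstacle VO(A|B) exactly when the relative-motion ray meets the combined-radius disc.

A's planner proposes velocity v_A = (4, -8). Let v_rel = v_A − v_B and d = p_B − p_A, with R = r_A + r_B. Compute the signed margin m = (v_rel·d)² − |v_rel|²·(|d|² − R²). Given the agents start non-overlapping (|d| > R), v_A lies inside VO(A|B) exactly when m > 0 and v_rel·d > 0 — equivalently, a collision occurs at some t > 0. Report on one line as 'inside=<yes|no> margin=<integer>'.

d = (-9, 15),  |d|² = 306;  R = 7+7 = 14,  c = 306−14² = 110
v_rel = (-1, -14),  |v_rel|² = 197;  v_rel·d = (-1)·(-9) + (-14)·(15) = -201
197·t² + 402·t + 110 = 0  ⇒  m = (-201)² − 197·110 = 18731
m = 18731 > 0,  v_rel·d = -201 < 0  ⇒  outside

inside=no margin=18731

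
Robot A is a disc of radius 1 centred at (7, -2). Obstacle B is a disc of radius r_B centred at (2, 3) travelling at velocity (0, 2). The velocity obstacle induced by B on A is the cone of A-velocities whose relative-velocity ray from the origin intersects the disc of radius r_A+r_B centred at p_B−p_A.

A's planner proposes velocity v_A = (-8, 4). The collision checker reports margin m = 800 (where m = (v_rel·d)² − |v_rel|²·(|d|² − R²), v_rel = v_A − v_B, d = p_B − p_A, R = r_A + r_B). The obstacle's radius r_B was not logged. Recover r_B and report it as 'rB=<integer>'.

m = 800
d = (-5, 5);  v_rel = (-8, 2),  |v_rel|² = 68
v_rel×d = (-8)·(5) − (2)·(-5) = -30
since m = R²·68 − (-30)²:  R² = (900 + 800) / 68 = 25
R = √25 = 5  ⇒  r_B = 5 − 1 = 4

rB=4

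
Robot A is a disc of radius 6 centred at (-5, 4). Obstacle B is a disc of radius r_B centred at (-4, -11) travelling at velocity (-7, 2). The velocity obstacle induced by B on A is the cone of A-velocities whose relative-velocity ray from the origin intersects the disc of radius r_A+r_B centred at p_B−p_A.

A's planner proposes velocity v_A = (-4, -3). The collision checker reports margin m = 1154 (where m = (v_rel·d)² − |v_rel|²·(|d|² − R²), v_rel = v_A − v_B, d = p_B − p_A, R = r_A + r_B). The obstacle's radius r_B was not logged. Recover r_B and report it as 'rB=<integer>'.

m = 1154
d = (1, -15);  v_rel = (3, -5),  |v_rel|² = 34
v_rel×d = (3)·(-15) − (-5)·(1) = -40
since m = R²·34 − (-40)²:  R² = (1600 + 1154) / 34 = 81
R = √81 = 9  ⇒  r_B = 9 − 6 = 3

rB=3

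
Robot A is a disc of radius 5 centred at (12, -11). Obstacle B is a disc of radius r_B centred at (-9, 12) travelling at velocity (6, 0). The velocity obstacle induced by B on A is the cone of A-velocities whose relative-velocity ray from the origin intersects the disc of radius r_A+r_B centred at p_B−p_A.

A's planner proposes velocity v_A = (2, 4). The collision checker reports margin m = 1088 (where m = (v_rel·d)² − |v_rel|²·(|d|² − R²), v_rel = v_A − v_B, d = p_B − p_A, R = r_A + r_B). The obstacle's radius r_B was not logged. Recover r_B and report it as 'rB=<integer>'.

m = 1088
d = (-21, 23);  v_rel = (-4, 4),  |v_rel|² = 32
v_rel×d = (-4)·(23) − (4)·(-21) = -8
since m = R²·32 − (-8)²:  R² = (64 + 1088) / 32 = 36
R = √36 = 6  ⇒  r_B = 6 − 5 = 1

rB=1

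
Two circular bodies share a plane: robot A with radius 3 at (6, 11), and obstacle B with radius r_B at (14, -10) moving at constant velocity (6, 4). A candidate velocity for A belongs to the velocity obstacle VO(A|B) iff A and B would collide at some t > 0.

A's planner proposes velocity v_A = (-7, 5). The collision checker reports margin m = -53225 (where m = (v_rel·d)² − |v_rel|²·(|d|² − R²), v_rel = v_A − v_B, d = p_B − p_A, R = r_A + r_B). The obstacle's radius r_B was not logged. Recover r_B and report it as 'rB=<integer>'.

m = -53225
d = (8, -21);  v_rel = (-13, 1),  |v_rel|² = 170
v_rel×d = (-13)·(-21) − (1)·(8) = 265
since m = R²·170 − 265²:  R² = (70225 + -53225) / 170 = 100
R = √100 = 10  ⇒  r_B = 10 − 3 = 7

rB=7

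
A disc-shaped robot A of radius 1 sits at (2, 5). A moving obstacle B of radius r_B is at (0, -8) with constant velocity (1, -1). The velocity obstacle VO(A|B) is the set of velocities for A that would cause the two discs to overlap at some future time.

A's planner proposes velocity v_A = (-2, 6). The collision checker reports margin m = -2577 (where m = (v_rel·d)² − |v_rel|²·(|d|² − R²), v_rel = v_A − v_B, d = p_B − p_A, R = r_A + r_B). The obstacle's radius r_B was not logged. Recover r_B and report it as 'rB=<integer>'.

m = -2577
d = (-2, -13);  v_rel = (-3, 7),  |v_rel|² = 58
v_rel×d = (-3)·(-13) − (7)·(-2) = 53
since m = R²·58 − 53²:  R² = (2809 + -2577) / 58 = 4
R = √4 = 2  ⇒  r_B = 2 − 1 = 1

rB=1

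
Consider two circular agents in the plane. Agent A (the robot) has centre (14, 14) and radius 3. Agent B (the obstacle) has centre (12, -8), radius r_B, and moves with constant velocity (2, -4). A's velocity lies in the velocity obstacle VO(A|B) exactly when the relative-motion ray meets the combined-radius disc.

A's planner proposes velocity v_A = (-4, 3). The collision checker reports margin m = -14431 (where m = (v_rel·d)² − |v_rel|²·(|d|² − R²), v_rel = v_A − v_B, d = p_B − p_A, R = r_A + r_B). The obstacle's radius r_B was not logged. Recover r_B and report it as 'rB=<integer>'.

m = -14431
d = (-2, -22);  v_rel = (-6, 7),  |v_rel|² = 85
v_rel×d = (-6)·(-22) − (7)·(-2) = 146
since m = R²·85 − 146²:  R² = (21316 + -14431) / 85 = 81
R = √81 = 9  ⇒  r_B = 9 − 3 = 6

rB=6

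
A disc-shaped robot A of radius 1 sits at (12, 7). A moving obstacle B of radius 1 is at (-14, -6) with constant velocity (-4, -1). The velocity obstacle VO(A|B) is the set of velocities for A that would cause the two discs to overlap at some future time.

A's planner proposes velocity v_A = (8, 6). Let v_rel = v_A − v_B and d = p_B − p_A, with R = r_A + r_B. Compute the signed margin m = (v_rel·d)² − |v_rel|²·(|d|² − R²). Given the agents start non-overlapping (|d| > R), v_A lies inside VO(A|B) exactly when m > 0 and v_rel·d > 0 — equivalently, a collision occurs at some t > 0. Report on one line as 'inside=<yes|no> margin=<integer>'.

d = (-26, -13),  |d|² = 845;  R = 1+1 = 2,  c = 845−2² = 841
v_rel = (12, 7),  |v_rel|² = 193;  v_rel·d = (12)·(-26) + (7)·(-13) = -403
193·t² + 806·t + 841 = 0  ⇒  m = (-403)² − 193·841 = 96
m = 96 > 0,  v_rel·d = -403 < 0  ⇒  outside

inside=no margin=96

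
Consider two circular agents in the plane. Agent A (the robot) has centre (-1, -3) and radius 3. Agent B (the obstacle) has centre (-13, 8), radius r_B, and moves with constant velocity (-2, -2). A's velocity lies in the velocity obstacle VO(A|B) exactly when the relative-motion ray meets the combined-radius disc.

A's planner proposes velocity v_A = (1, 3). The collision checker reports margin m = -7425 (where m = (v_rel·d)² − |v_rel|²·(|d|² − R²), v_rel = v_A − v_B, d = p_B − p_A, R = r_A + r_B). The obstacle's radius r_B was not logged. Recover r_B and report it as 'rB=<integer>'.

m = -7425
d = (-12, 11);  v_rel = (3, 5),  |v_rel|² = 34
v_rel×d = (3)·(11) − (5)·(-12) = 93
since m = R²·34 − 93²:  R² = (8649 + -7425) / 34 = 36
R = √36 = 6  ⇒  r_B = 6 − 3 = 3

rB=3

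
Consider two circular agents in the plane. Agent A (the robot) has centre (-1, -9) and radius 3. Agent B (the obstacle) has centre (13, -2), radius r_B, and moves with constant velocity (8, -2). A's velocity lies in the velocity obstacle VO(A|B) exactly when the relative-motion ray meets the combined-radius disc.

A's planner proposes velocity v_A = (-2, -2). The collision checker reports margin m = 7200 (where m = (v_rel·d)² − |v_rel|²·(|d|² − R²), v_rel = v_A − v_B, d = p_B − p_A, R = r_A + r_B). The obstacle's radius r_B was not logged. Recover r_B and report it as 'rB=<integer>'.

m = 7200
d = (14, 7);  v_rel = (-10, 0),  |v_rel|² = 100
v_rel×d = (-10)·(7) − (0)·(14) = -70
since m = R²·100 − (-70)²:  R² = (4900 + 7200) / 100 = 121
R = √121 = 11  ⇒  r_B = 11 − 3 = 8

rB=8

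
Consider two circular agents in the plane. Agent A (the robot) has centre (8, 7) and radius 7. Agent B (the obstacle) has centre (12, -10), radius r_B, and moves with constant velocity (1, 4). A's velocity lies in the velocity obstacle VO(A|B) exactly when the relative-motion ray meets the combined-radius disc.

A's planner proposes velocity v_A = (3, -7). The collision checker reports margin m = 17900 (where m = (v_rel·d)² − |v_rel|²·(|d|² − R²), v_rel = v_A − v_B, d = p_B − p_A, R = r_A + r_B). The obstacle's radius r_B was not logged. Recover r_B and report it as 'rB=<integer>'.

m = 17900
d = (4, -17);  v_rel = (2, -11),  |v_rel|² = 125
v_rel×d = (2)·(-17) − (-11)·(4) = 10
since m = R²·125 − 10²:  R² = (100 + 17900) / 125 = 144
R = √144 = 12  ⇒  r_B = 12 − 7 = 5

rB=5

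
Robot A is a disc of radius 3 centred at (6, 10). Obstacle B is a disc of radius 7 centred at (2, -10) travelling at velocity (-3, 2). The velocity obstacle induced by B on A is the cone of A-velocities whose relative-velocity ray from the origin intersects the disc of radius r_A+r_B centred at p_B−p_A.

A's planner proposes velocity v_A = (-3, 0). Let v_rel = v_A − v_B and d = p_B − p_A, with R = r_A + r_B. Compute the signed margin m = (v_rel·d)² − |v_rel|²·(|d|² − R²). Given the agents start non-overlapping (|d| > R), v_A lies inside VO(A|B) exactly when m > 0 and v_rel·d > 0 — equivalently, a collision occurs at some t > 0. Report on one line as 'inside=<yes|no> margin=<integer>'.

d = (-4, -20),  |d|² = 416;  R = 3+7 = 10,  c = 416−10² = 316
v_rel = (0, -2),  |v_rel|² = 4;  v_rel·d = (0)·(-4) + (-2)·(-20) = 40
4·t² − 80·t + 316 = 0  ⇒  m = 40² − 4·316 = 336
m = 336 > 0,  v_rel·d = 40 > 0  ⇒  inside

inside=yes margin=336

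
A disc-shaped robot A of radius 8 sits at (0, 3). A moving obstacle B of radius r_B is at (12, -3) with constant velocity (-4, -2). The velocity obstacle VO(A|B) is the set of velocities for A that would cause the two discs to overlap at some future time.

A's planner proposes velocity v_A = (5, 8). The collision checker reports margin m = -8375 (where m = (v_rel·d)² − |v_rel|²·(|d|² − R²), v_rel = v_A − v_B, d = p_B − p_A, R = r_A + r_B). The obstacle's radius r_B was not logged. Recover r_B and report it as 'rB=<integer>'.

m = -8375
d = (12, -6);  v_rel = (9, 10),  |v_rel|² = 181
v_rel×d = (9)·(-6) − (10)·(12) = -174
since m = R²·181 − (-174)²:  R² = (30276 + -8375) / 181 = 121
R = √121 = 11  ⇒  r_B = 11 − 8 = 3

rB=3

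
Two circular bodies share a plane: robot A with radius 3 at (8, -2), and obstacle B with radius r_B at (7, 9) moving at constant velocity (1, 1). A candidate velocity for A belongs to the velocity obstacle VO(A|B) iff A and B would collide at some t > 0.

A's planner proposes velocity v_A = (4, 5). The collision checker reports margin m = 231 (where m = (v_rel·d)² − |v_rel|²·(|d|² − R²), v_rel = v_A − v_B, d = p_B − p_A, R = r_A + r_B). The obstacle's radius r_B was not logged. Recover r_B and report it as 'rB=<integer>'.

m = 231
d = (-1, 11);  v_rel = (3, 4),  |v_rel|² = 25
v_rel×d = (3)·(11) − (4)·(-1) = 37
since m = R²·25 − 37²:  R² = (1369 + 231) / 25 = 64
R = √64 = 8  ⇒  r_B = 8 − 3 = 5

rB=5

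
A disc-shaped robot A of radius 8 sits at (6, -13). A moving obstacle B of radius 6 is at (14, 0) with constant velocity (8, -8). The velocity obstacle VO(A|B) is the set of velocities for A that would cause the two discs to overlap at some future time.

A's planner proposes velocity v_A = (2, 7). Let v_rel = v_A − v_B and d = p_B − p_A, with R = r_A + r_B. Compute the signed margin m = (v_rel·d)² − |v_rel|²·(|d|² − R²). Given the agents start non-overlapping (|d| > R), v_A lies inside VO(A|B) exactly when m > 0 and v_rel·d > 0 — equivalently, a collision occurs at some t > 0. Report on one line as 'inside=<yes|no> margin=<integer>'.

d = (8, 13),  |d|² = 233;  R = 8+6 = 14,  c = 233−14² = 37
v_rel = (-6, 15),  |v_rel|² = 261;  v_rel·d = (-6)·(8) + (15)·(13) = 147
261·t² − 294·t + 37 = 0  ⇒  m = 147² − 261·37 = 11952
m = 11952 > 0,  v_rel·d = 147 > 0  ⇒  inside

inside=yes margin=11952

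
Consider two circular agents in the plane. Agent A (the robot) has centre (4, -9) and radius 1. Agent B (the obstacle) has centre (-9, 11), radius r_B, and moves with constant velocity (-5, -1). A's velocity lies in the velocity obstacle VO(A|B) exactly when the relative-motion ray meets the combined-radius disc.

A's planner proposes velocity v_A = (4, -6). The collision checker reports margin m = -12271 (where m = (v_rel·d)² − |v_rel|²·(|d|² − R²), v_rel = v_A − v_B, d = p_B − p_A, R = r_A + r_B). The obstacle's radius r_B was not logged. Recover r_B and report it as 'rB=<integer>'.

m = -12271
d = (-13, 20);  v_rel = (9, -5),  |v_rel|² = 106
v_rel×d = (9)·(20) − (-5)·(-13) = 115
since m = R²·106 − 115²:  R² = (13225 + -12271) / 106 = 9
R = √9 = 3  ⇒  r_B = 3 − 1 = 2

rB=2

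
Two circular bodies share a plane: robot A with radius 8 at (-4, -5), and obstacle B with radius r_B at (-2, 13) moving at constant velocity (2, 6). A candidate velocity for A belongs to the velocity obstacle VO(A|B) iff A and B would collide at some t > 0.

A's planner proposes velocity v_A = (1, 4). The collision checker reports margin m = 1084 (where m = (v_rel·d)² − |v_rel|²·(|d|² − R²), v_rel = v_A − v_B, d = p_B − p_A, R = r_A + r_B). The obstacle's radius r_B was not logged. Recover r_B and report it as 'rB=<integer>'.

m = 1084
d = (2, 18);  v_rel = (-1, -2),  |v_rel|² = 5
v_rel×d = (-1)·(18) − (-2)·(2) = -14
since m = R²·5 − (-14)²:  R² = (196 + 1084) / 5 = 256
R = √256 = 16  ⇒  r_B = 16 − 8 = 8

rB=8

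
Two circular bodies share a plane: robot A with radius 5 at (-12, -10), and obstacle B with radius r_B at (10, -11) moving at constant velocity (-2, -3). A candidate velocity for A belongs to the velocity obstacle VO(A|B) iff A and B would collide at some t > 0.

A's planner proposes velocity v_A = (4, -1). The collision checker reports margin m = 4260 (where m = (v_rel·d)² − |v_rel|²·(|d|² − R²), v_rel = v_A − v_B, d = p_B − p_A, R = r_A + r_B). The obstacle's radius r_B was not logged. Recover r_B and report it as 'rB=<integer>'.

m = 4260
d = (22, -1);  v_rel = (6, 2),  |v_rel|² = 40
v_rel×d = (6)·(-1) − (2)·(22) = -50
since m = R²·40 − (-50)²:  R² = (2500 + 4260) / 40 = 169
R = √169 = 13  ⇒  r_B = 13 − 5 = 8

rB=8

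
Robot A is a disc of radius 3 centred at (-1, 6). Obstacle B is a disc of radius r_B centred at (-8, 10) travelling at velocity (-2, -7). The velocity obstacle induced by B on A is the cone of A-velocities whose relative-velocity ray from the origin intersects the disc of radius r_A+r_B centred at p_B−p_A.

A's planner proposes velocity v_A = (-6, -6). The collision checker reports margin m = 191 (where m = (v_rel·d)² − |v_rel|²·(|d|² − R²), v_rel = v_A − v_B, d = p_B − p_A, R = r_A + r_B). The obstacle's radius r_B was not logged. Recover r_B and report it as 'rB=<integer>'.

m = 191
d = (-7, 4);  v_rel = (-4, 1),  |v_rel|² = 17
v_rel×d = (-4)·(4) − (1)·(-7) = -9
since m = R²·17 − (-9)²:  R² = (81 + 191) / 17 = 16
R = √16 = 4  ⇒  r_B = 4 − 3 = 1

rB=1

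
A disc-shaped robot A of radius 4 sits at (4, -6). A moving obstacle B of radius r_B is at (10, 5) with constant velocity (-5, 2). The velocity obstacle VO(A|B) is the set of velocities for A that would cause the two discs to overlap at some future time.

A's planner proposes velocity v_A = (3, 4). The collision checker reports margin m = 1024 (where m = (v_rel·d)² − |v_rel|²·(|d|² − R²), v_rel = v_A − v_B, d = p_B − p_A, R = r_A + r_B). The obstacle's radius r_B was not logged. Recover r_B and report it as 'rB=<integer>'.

m = 1024
d = (6, 11);  v_rel = (8, 2),  |v_rel|² = 68
v_rel×d = (8)·(11) − (2)·(6) = 76
since m = R²·68 − 76²:  R² = (5776 + 1024) / 68 = 100
R = √100 = 10  ⇒  r_B = 10 − 4 = 6

rB=6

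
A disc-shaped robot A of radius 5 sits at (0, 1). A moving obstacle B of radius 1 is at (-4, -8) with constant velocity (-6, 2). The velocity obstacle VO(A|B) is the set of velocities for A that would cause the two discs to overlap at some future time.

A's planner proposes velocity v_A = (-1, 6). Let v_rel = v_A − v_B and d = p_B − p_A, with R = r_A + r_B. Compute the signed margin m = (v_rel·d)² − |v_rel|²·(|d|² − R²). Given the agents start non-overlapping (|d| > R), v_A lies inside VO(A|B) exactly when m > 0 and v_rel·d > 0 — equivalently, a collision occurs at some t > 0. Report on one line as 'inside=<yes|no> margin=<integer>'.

d = (-4, -9),  |d|² = 97;  R = 5+1 = 6,  c = 97−6² = 61
v_rel = (5, 4),  |v_rel|² = 41;  v_rel·d = (5)·(-4) + (4)·(-9) = -56
41·t² + 112·t + 61 = 0  ⇒  m = (-56)² − 41·61 = 635
m = 635 > 0,  v_rel·d = -56 < 0  ⇒  outside

inside=no margin=635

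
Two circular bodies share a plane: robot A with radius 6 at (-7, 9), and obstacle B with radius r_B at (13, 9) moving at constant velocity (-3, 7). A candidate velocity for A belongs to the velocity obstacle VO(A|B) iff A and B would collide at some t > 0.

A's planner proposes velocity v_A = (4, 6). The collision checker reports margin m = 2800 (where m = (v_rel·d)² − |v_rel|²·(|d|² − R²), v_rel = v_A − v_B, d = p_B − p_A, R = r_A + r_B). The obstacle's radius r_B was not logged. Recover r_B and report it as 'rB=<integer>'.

m = 2800
d = (20, 0);  v_rel = (7, -1),  |v_rel|² = 50
v_rel×d = (7)·(0) − (-1)·(20) = 20
since m = R²·50 − 20²:  R² = (400 + 2800) / 50 = 64
R = √64 = 8  ⇒  r_B = 8 − 6 = 2

rB=2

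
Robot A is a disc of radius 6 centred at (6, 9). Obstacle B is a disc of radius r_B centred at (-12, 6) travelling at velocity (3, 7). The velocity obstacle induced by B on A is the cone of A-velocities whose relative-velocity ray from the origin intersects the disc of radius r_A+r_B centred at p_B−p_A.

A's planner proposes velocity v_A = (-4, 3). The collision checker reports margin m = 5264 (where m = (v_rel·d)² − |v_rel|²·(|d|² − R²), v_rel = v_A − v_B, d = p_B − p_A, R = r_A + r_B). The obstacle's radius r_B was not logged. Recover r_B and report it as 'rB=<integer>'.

m = 5264
d = (-18, -3);  v_rel = (-7, -4),  |v_rel|² = 65
v_rel×d = (-7)·(-3) − (-4)·(-18) = -51
since m = R²·65 − (-51)²:  R² = (2601 + 5264) / 65 = 121
R = √121 = 11  ⇒  r_B = 11 − 6 = 5

rB=5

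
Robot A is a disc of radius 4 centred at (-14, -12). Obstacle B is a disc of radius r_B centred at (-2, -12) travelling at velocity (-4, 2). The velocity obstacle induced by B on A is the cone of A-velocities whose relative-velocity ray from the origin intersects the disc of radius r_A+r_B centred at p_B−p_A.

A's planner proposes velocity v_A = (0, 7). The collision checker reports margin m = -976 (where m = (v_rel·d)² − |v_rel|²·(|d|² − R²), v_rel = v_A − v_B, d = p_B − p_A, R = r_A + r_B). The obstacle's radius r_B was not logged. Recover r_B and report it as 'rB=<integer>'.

m = -976
d = (12, 0);  v_rel = (4, 5),  |v_rel|² = 41
v_rel×d = (4)·(0) − (5)·(12) = -60
since m = R²·41 − (-60)²:  R² = (3600 + -976) / 41 = 64
R = √64 = 8  ⇒  r_B = 8 − 4 = 4

rB=4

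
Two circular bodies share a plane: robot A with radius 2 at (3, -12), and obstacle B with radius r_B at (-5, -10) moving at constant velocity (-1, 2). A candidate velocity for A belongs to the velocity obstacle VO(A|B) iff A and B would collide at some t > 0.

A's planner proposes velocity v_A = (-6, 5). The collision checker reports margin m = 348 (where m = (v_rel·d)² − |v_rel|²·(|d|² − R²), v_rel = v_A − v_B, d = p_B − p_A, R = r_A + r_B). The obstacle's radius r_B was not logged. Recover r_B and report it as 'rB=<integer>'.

m = 348
d = (-8, 2);  v_rel = (-5, 3),  |v_rel|² = 34
v_rel×d = (-5)·(2) − (3)·(-8) = 14
since m = R²·34 − 14²:  R² = (196 + 348) / 34 = 16
R = √16 = 4  ⇒  r_B = 4 − 2 = 2

rB=2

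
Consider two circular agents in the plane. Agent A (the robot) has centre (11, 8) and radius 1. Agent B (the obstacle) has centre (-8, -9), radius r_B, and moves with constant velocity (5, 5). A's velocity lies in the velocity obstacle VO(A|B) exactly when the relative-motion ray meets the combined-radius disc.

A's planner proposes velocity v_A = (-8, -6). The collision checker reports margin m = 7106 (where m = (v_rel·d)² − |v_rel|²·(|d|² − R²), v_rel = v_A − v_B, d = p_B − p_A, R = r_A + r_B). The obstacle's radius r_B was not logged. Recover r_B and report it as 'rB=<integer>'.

m = 7106
d = (-19, -17);  v_rel = (-13, -11),  |v_rel|² = 290
v_rel×d = (-13)·(-17) − (-11)·(-19) = 12
since m = R²·290 − 12²:  R² = (144 + 7106) / 290 = 25
R = √25 = 5  ⇒  r_B = 5 − 1 = 4

rB=4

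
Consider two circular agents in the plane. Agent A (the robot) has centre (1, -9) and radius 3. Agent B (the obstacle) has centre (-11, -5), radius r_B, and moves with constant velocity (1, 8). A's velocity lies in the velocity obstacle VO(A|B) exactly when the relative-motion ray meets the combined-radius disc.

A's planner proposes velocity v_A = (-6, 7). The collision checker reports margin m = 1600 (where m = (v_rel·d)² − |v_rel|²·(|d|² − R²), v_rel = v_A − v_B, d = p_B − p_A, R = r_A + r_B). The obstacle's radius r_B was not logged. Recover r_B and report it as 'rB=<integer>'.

m = 1600
d = (-12, 4);  v_rel = (-7, -1),  |v_rel|² = 50
v_rel×d = (-7)·(4) − (-1)·(-12) = -40
since m = R²·50 − (-40)²:  R² = (1600 + 1600) / 50 = 64
R = √64 = 8  ⇒  r_B = 8 − 3 = 5

rB=5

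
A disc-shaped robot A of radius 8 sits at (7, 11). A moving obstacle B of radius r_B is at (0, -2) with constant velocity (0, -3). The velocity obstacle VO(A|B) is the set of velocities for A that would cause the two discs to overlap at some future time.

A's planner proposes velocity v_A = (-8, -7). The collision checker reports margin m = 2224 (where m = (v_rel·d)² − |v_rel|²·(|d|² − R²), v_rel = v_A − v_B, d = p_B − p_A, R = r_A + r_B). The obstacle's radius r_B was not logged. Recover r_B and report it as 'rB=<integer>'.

m = 2224
d = (-7, -13);  v_rel = (-8, -4),  |v_rel|² = 80
v_rel×d = (-8)·(-13) − (-4)·(-7) = 76
since m = R²·80 − 76²:  R² = (5776 + 2224) / 80 = 100
R = √100 = 10  ⇒  r_B = 10 − 8 = 2

rB=2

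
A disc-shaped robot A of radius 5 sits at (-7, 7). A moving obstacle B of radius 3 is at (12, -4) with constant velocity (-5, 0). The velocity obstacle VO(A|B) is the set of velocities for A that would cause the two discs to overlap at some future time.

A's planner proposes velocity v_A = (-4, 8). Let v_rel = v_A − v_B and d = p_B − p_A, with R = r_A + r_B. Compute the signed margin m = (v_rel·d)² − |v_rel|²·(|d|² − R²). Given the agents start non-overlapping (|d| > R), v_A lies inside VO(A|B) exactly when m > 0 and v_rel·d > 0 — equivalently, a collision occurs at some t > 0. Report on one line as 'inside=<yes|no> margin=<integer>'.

d = (19, -11),  |d|² = 482;  R = 5+3 = 8,  c = 482−8² = 418
v_rel = (1, 8),  |v_rel|² = 65;  v_rel·d = (1)·(19) + (8)·(-11) = -69
65·t² + 138·t + 418 = 0  ⇒  m = (-69)² − 65·418 = -22409
m = -22409 < 0,  v_rel·d = -69 < 0  ⇒  outside

inside=no margin=-22409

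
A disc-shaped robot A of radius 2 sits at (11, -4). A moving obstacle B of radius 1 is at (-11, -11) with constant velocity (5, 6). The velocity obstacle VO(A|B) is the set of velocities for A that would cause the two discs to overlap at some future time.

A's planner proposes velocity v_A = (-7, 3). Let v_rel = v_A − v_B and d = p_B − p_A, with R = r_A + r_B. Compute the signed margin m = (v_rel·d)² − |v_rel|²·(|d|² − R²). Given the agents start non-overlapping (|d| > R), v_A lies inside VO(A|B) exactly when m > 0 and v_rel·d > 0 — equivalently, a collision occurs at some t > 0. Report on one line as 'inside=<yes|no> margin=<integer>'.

d = (-22, -7),  |d|² = 533;  R = 2+1 = 3,  c = 533−3² = 524
v_rel = (-12, -3),  |v_rel|² = 153;  v_rel·d = (-12)·(-22) + (-3)·(-7) = 285
153·t² − 570·t + 524 = 0  ⇒  m = 285² − 153·524 = 1053
m = 1053 > 0,  v_rel·d = 285 > 0  ⇒  inside

inside=yes margin=1053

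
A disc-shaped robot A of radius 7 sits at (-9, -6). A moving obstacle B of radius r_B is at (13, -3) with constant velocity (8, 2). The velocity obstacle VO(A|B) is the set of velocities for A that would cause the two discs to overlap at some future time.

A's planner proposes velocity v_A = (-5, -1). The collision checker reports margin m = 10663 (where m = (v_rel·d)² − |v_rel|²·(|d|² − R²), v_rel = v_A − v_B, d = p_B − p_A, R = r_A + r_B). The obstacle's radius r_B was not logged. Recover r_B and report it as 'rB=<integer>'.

m = 10663
d = (22, 3);  v_rel = (-13, -3),  |v_rel|² = 178
v_rel×d = (-13)·(3) − (-3)·(22) = 27
since m = R²·178 − 27²:  R² = (729 + 10663) / 178 = 64
R = √64 = 8  ⇒  r_B = 8 − 7 = 1

rB=1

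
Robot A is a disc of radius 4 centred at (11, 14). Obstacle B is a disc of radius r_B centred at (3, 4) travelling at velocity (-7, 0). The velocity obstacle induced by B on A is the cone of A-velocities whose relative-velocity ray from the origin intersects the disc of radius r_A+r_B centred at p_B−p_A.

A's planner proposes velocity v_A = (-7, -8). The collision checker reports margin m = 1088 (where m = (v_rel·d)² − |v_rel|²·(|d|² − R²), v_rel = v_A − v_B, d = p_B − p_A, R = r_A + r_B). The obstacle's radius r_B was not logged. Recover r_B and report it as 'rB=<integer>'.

m = 1088
d = (-8, -10);  v_rel = (0, -8),  |v_rel|² = 64
v_rel×d = (0)·(-10) − (-8)·(-8) = -64
since m = R²·64 − (-64)²:  R² = (4096 + 1088) / 64 = 81
R = √81 = 9  ⇒  r_B = 9 − 4 = 5

rB=5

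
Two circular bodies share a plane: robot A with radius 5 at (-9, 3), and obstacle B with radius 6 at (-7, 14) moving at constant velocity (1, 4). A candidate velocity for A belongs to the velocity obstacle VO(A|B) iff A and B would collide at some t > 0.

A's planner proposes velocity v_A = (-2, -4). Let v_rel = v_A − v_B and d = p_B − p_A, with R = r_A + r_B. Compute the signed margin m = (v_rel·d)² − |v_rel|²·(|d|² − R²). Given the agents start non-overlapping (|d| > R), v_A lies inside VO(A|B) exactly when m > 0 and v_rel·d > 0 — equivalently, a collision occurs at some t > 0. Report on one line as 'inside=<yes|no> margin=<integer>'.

d = (2, 11),  |d|² = 125;  R = 5+6 = 11,  c = 125−11² = 4
v_rel = (-3, -8),  |v_rel|² = 73;  v_rel·d = (-3)·(2) + (-8)·(11) = -94
73·t² + 188·t + 4 = 0  ⇒  m = (-94)² − 73·4 = 8544
m = 8544 > 0,  v_rel·d = -94 < 0  ⇒  outside

inside=no margin=8544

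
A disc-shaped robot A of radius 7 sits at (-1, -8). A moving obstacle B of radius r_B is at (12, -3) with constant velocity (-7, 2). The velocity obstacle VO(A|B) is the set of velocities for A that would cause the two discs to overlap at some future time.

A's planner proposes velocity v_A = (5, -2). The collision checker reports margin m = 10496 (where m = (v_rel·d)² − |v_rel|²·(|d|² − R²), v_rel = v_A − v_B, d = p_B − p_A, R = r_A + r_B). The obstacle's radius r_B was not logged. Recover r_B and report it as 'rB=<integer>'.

m = 10496
d = (13, 5);  v_rel = (12, -4),  |v_rel|² = 160
v_rel×d = (12)·(5) − (-4)·(13) = 112
since m = R²·160 − 112²:  R² = (12544 + 10496) / 160 = 144
R = √144 = 12  ⇒  r_B = 12 − 7 = 5

rB=5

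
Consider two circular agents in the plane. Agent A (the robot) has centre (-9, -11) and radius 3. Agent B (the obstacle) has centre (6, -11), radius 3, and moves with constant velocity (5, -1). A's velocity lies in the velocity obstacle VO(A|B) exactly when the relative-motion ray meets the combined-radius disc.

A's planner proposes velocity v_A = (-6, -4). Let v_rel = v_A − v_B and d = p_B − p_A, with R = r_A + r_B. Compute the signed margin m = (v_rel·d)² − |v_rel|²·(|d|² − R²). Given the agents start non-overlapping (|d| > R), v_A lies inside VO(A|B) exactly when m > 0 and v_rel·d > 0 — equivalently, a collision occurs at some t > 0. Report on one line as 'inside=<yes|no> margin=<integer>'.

d = (15, 0),  |d|² = 225;  R = 3+3 = 6,  c = 225−6² = 189
v_rel = (-11, -3),  |v_rel|² = 130;  v_rel·d = (-11)·(15) + (-3)·(0) = -165
130·t² + 330·t + 189 = 0  ⇒  m = (-165)² − 130·189 = 2655
m = 2655 > 0,  v_rel·d = -165 < 0  ⇒  outside

inside=no margin=2655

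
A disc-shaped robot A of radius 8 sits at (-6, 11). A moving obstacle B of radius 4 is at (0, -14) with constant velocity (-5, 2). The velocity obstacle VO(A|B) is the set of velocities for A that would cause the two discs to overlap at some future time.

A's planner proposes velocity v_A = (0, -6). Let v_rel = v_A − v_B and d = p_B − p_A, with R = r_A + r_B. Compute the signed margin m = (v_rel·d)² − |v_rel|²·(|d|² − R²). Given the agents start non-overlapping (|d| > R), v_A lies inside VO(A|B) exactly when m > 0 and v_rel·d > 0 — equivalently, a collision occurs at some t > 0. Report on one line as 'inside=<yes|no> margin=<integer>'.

d = (6, -25),  |d|² = 661;  R = 8+4 = 12,  c = 661−12² = 517
v_rel = (5, -8),  |v_rel|² = 89;  v_rel·d = (5)·(6) + (-8)·(-25) = 230
89·t² − 460·t + 517 = 0  ⇒  m = 230² − 89·517 = 6887
m = 6887 > 0,  v_rel·d = 230 > 0  ⇒  inside

inside=yes margin=6887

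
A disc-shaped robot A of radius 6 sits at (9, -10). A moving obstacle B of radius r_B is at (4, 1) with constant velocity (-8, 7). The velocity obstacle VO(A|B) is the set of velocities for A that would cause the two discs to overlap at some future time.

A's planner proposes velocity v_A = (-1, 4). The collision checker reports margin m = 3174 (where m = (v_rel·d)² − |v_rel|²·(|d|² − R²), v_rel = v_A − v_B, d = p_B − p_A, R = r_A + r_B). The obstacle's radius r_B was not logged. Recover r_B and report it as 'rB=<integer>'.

m = 3174
d = (-5, 11);  v_rel = (7, -3),  |v_rel|² = 58
v_rel×d = (7)·(11) − (-3)·(-5) = 62
since m = R²·58 − 62²:  R² = (3844 + 3174) / 58 = 121
R = √121 = 11  ⇒  r_B = 11 − 6 = 5

rB=5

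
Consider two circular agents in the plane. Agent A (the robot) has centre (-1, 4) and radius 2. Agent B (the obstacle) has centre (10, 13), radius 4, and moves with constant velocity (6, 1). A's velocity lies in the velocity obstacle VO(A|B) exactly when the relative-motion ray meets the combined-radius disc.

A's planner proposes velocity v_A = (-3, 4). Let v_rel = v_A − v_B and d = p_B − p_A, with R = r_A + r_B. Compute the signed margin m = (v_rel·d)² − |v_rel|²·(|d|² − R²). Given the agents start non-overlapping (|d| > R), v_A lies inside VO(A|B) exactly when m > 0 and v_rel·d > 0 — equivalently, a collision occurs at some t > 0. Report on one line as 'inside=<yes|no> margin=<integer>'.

d = (11, 9),  |d|² = 202;  R = 2+4 = 6,  c = 202−6² = 166
v_rel = (-9, 3),  |v_rel|² = 90;  v_rel·d = (-9)·(11) + (3)·(9) = -72
90·t² + 144·t + 166 = 0  ⇒  m = (-72)² − 90·166 = -9756
m = -9756 < 0,  v_rel·d = -72 < 0  ⇒  outside

inside=no margin=-9756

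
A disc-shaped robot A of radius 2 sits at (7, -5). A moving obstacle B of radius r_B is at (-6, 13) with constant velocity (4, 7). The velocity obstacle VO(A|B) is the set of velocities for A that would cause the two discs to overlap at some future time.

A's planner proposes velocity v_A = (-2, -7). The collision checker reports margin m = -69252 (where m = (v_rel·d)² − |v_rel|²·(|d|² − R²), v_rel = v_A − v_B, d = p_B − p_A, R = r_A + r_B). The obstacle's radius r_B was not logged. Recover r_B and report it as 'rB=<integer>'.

m = -69252
d = (-13, 18);  v_rel = (-6, -14),  |v_rel|² = 232
v_rel×d = (-6)·(18) − (-14)·(-13) = -290
since m = R²·232 − (-290)²:  R² = (84100 + -69252) / 232 = 64
R = √64 = 8  ⇒  r_B = 8 − 2 = 6

rB=6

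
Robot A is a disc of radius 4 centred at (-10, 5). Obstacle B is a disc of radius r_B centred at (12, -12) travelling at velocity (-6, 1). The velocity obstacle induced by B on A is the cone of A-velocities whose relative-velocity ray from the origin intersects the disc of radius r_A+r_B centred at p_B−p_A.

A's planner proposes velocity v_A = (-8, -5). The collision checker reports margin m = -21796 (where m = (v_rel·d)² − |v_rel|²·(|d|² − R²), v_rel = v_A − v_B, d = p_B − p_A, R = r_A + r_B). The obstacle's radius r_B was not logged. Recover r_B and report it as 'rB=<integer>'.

m = -21796
d = (22, -17);  v_rel = (-2, -6),  |v_rel|² = 40
v_rel×d = (-2)·(-17) − (-6)·(22) = 166
since m = R²·40 − 166²:  R² = (27556 + -21796) / 40 = 144
R = √144 = 12  ⇒  r_B = 12 − 4 = 8

rB=8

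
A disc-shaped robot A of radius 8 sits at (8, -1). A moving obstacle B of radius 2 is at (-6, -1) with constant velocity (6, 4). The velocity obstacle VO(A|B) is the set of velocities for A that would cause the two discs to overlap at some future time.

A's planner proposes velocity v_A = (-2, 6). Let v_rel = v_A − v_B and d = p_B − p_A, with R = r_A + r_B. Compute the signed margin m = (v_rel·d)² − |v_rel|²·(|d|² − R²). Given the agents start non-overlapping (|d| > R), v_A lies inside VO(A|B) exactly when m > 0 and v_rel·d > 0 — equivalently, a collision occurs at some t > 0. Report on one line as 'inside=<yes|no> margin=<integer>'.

d = (-14, 0),  |d|² = 196;  R = 8+2 = 10,  c = 196−10² = 96
v_rel = (-8, 2),  |v_rel|² = 68;  v_rel·d = (-8)·(-14) + (2)·(0) = 112
68·t² − 224·t + 96 = 0  ⇒  m = 112² − 68·96 = 6016
m = 6016 > 0,  v_rel·d = 112 > 0  ⇒  inside

inside=yes margin=6016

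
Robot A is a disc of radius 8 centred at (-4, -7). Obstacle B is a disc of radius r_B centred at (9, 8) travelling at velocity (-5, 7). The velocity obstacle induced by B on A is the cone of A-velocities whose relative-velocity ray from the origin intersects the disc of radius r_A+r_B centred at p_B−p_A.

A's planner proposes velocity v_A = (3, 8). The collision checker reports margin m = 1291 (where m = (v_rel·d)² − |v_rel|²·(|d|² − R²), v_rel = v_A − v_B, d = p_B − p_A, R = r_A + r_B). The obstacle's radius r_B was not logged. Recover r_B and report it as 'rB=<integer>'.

m = 1291
d = (13, 15);  v_rel = (8, 1),  |v_rel|² = 65
v_rel×d = (8)·(15) − (1)·(13) = 107
since m = R²·65 − 107²:  R² = (11449 + 1291) / 65 = 196
R = √196 = 14  ⇒  r_B = 14 − 8 = 6

rB=6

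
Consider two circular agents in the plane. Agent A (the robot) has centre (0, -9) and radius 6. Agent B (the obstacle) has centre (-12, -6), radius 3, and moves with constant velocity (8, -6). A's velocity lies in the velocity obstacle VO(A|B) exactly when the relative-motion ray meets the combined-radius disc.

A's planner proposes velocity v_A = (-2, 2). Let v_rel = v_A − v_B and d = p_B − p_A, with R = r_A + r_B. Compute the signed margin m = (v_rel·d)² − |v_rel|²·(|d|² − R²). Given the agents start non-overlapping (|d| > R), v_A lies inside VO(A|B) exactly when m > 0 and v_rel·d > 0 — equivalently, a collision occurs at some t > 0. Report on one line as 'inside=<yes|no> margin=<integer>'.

d = (-12, 3),  |d|² = 153;  R = 6+3 = 9,  c = 153−9² = 72
v_rel = (-10, 8),  |v_rel|² = 164;  v_rel·d = (-10)·(-12) + (8)·(3) = 144
164·t² − 288·t + 72 = 0  ⇒  m = 144² − 164·72 = 8928
m = 8928 > 0,  v_rel·d = 144 > 0  ⇒  inside

inside=yes margin=8928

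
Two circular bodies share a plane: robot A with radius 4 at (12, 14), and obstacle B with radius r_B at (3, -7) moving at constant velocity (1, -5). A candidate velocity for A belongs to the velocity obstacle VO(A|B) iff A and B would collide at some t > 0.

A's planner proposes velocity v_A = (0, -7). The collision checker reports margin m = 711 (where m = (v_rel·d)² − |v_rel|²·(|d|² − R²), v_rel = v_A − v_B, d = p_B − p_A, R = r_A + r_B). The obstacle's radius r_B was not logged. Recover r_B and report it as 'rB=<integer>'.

m = 711
d = (-9, -21);  v_rel = (-1, -2),  |v_rel|² = 5
v_rel×d = (-1)·(-21) − (-2)·(-9) = 3
since m = R²·5 − 3²:  R² = (9 + 711) / 5 = 144
R = √144 = 12  ⇒  r_B = 12 − 4 = 8

rB=8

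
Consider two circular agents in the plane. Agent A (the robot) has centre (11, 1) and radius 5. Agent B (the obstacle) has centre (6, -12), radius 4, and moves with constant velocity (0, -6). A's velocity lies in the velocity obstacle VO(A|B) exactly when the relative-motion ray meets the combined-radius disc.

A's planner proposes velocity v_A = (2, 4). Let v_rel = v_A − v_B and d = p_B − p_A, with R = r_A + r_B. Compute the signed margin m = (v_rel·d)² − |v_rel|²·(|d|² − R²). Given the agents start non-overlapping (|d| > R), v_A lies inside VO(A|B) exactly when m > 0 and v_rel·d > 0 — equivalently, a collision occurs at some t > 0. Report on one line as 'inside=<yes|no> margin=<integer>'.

d = (-5, -13),  |d|² = 194;  R = 5+4 = 9,  c = 194−9² = 113
v_rel = (2, 10),  |v_rel|² = 104;  v_rel·d = (2)·(-5) + (10)·(-13) = -140
104·t² + 280·t + 113 = 0  ⇒  m = (-140)² − 104·113 = 7848
m = 7848 > 0,  v_rel·d = -140 < 0  ⇒  outside

inside=no margin=7848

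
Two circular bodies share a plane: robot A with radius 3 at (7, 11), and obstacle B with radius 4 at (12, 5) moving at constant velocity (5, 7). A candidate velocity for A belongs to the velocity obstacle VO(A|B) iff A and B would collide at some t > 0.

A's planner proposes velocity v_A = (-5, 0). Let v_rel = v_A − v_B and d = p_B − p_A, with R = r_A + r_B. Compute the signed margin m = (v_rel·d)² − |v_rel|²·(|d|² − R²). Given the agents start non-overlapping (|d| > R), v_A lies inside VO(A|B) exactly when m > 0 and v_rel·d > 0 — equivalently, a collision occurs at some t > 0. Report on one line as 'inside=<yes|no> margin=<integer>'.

d = (5, -6),  |d|² = 61;  R = 3+4 = 7,  c = 61−7² = 12
v_rel = (-10, -7),  |v_rel|² = 149;  v_rel·d = (-10)·(5) + (-7)·(-6) = -8
149·t² + 16·t + 12 = 0  ⇒  m = (-8)² − 149·12 = -1724
m = -1724 < 0,  v_rel·d = -8 < 0  ⇒  outside

inside=no margin=-1724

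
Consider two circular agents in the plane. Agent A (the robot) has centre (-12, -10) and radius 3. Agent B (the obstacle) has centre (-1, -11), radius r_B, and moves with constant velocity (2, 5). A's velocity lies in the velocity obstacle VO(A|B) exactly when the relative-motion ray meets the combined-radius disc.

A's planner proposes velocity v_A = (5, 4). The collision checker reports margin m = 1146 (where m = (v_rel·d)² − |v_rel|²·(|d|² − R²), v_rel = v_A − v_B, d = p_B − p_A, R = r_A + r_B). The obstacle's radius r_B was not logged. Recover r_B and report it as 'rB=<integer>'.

m = 1146
d = (11, -1);  v_rel = (3, -1),  |v_rel|² = 10
v_rel×d = (3)·(-1) − (-1)·(11) = 8
since m = R²·10 − 8²:  R² = (64 + 1146) / 10 = 121
R = √121 = 11  ⇒  r_B = 11 − 3 = 8

rB=8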